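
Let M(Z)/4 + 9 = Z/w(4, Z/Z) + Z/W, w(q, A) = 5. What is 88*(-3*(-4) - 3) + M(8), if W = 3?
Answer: 11596/15 ≈ 773.07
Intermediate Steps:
M(Z) = -36 + 32*Z/15 (M(Z) = -36 + 4*(Z/5 + Z/3) = -36 + 4*(8*Z/15) = -36 + 32*Z/15)
88*(-3*(-4) - 3) + M(8) = 88*(-3*(-4) - 3) + (-36 + (32/15)*8) = 88*(12 - 3) + (-36 + 256/15) = 88*9 - 284/15 = 792 - 284/15 = 11596/15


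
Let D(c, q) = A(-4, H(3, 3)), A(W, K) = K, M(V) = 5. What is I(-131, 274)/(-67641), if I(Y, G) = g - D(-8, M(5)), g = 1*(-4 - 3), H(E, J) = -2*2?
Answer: 1/22547 ≈ 4.4352e-5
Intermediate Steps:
H(E, J) = -4
D(c, q) = -4
g = -7 (g = 1*(-7) = -7)
I(Y, G) = -3 (I(Y, G) = -7 - 1*(-4) = -7 + 4 = -3)
I(-131, 274)/(-67641) = -3/(-67641) = -3*(-1/67641) = 1/22547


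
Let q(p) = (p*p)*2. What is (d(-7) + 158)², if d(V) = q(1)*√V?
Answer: 24936 + 632*I*√7 ≈ 24936.0 + 1672.1*I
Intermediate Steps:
q(p) = 2*p² (q(p) = p²*2 = 2*p²)
d(V) = 2*√V (d(V) = (2*1²)*√V = (2*1)*√V = 2*√V)
(d(-7) + 158)² = (2*√(-7) + 158)² = (2*(I*√7) + 158)² = (2*I*√7 + 158)² = (158 + 2*I*√7)²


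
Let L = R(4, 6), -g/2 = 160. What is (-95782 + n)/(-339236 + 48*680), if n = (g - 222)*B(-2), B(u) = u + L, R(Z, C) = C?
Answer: 48975/153298 ≈ 0.31948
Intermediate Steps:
g = -320 (g = -2*160 = -320)
L = 6
B(u) = 6 + u (B(u) = u + 6 = 6 + u)
n = -2168 (n = (-320 - 222)*(6 - 2) = -542*4 = -2168)
(-95782 + n)/(-339236 + 48*680) = (-95782 - 2168)/(-339236 + 48*680) = -97950/(-339236 + 32640) = -97950/(-306596) = -97950*(-1/306596) = 48975/153298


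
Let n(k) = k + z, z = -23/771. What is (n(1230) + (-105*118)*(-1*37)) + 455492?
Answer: 705582169/771 ≈ 9.1515e+5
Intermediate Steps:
z = -23/771 (z = -23*1/771 = -23/771 ≈ -0.029831)
n(k) = -23/771 + k (n(k) = k - 23/771 = -23/771 + k)
(n(1230) + (-105*118)*(-1*37)) + 455492 = ((-23/771 + 1230) + (-105*118)*(-1*37)) + 455492 = (948307/771 - 12390*(-37)) + 455492 = (948307/771 + 458430) + 455492 = 354397837/771 + 455492 = 705582169/771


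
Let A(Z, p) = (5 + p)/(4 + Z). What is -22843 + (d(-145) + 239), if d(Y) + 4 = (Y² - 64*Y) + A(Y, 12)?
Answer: 1085260/141 ≈ 7696.9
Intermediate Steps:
A(Z, p) = (5 + p)/(4 + Z)
d(Y) = -4 + Y² - 64*Y + 17/(4 + Y) (d(Y) = -4 + ((Y² - 64*Y) + (5 + 12)/(4 + Y)) = -4 + ((Y² - 64*Y) + 17/(4 + Y)) = -4 + (Y² - 64*Y + 17/(4 + Y)) = -4 + Y² - 64*Y + 17/(4 + Y))
-22843 + (d(-145) + 239) = -22843 + ((17 + (4 - 145)*(-4 + (-145)² - 64*(-145)))/(4 - 145) + 239) = -22843 + ((17 - 141*(-4 + 21025 + 9280))/(-141) + 239) = -22843 + (-(17 - 141*30301)/141 + 239) = -22843 + (-(17 - 4272441)/141 + 239) = -22843 + (-1/141*(-4272424) + 239) = -22843 + (4272424/141 + 239) = -22843 + 4306123/141 = 1085260/141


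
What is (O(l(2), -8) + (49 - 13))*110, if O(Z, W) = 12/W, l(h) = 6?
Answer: 3795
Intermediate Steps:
(O(l(2), -8) + (49 - 13))*110 = (12/(-8) + (49 - 13))*110 = (12*(-⅛) + 36)*110 = (-3/2 + 36)*110 = (69/2)*110 = 3795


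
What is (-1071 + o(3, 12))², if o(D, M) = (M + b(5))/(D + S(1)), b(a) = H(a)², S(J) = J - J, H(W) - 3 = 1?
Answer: 10144225/9 ≈ 1.1271e+6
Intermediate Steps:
H(W) = 4 (H(W) = 3 + 1 = 4)
S(J) = 0
b(a) = 16 (b(a) = 4² = 16)
o(D, M) = (16 + M)/D (o(D, M) = (M + 16)/(D + 0) = (16 + M)/D)
(-1071 + o(3, 12))² = (-1071 + (16 + 12)/3)² = (-1071 + (⅓)*28)² = (-1071 + 28/3)² = (-3185/3)² = 10144225/9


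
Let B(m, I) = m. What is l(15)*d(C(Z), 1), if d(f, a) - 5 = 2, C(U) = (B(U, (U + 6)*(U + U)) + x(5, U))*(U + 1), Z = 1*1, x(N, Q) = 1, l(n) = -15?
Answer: -105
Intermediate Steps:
Z = 1
C(U) = (1 + U)² (C(U) = (U + 1)*(U + 1) = (1 + U)*(1 + U) = (1 + U)²)
d(f, a) = 7 (d(f, a) = 5 + 2 = 7)
l(15)*d(C(Z), 1) = -15*7 = -105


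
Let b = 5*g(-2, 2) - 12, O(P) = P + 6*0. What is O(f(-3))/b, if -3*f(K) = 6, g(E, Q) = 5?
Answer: -2/13 ≈ -0.15385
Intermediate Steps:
f(K) = -2 (f(K) = -⅓*6 = -2)
O(P) = P (O(P) = P + 0 = P)
b = 13 (b = 5*5 - 12 = 25 - 12 = 13)
O(f(-3))/b = -2/13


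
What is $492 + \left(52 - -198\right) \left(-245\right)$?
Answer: $-60758$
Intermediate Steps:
$492 + \left(52 - -198\right) \left(-245\right) = 492 + \left(52 + 198\right) \left(-245\right) = 492 + 250 \left(-245\right) = 492 - 61250 = -60758$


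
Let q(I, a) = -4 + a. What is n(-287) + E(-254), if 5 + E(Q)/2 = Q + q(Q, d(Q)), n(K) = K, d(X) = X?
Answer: -1321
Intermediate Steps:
E(Q) = -18 + 4*Q (E(Q) = -10 + 2*(Q + (-4 + Q)) = -10 + 2*(-4 + 2*Q) = -10 + (-8 + 4*Q) = -18 + 4*Q)
n(-287) + E(-254) = -287 + (-18 + 4*(-254)) = -287 + (-18 - 1016) = -287 - 1034 = -1321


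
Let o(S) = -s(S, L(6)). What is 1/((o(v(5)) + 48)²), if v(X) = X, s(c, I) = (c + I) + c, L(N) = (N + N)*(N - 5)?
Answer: 1/676 ≈ 0.0014793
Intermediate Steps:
L(N) = 2*N*(-5 + N) (L(N) = (2*N)*(-5 + N) = 2*N*(-5 + N))
s(c, I) = I + 2*c (s(c, I) = (I + c) + c = I + 2*c)
o(S) = -12 - 2*S (o(S) = -(2*6*(-5 + 6) + 2*S) = -(2*6*1 + 2*S) = -(12 + 2*S) = -12 - 2*S)
1/((o(v(5)) + 48)²) = 1/(((-12 - 2*5) + 48)²) = 1/(((-12 - 10) + 48)²) = 1/((-22 + 48)²) = 1/(26²) = 1/676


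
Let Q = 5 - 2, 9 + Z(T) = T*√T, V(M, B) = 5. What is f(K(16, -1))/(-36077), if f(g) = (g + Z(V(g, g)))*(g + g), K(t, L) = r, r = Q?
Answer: 36/36077 - 30*√5/36077 ≈ -0.00086155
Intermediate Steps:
Z(T) = -9 + T^(3/2) (Z(T) = -9 + T*√T = -9 + T^(3/2))
Q = 3
r = 3
K(t, L) = 3
f(g) = 2*g*(-9 + g + 5*√5) (f(g) = (g + (-9 + 5^(3/2)))*(g + g) = (g + (-9 + 5*√5))*(2*g) = (-9 + g + 5*√5)*(2*g) = 2*g*(-9 + g + 5*√5))
f(K(16, -1))/(-36077) = (2*3*(-9 + 3 + 5*√5))/(-36077) = (2*3*(-6 + 5*√5))*(-1/36077) = (-36 + 30*√5)*(-1/36077) = 36/36077 - 30*√5/36077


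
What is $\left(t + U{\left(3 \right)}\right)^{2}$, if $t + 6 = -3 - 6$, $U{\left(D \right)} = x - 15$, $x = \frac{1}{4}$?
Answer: $\frac{14161}{16} \approx 885.06$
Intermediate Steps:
$x = \frac{1}{4} \approx 0.25$
$U{\left(D \right)} = - \frac{59}{4}$ ($U{\left(D \right)} = \frac{1}{4} - 15 = - \frac{59}{4}$)
$t = -15$ ($t = -6 - 9 = -15$)
$\left(t + U{\left(3 \right)}\right)^{2} = \left(-15 - \frac{59}{4}\right)^{2} = \left(- \frac{119}{4}\right)^{2} = \frac{14161}{16}$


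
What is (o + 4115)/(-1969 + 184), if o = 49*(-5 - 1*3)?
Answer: -73/35 ≈ -2.0857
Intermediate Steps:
o = -392 (o = 49*(-5 - 3) = 49*(-8) = -392)
(o + 4115)/(-1969 + 184) = (-392 + 4115)/(-1969 + 184) = 3723/(-1785) = 3723*(-1/1785) = -73/35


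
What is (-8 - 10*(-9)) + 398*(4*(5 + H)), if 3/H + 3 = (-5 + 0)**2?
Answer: 90850/11 ≈ 8259.1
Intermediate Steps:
H = 3/22 (H = 3/(-3 + (-5 + 0)**2) = 3/(-3 + (-5)**2) = 3/(-3 + 25) = 3/22 ≈ 0.13636)
(-8 - 10*(-9)) + 398*(4*(5 + H)) = (-8 - 10*(-9)) + 398*(4*(5 + 3/22)) = (-8 + 90) + 398*(4*(113/22)) = 82 + 398*(226/11) = 82 + 89948/11 = 90850/11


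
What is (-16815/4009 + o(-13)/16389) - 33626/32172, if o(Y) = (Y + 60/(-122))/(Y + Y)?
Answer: -38520573416567/7351990070607 ≈ -5.2395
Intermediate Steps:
o(Y) = (-30/61 + Y)/(2*Y) (o(Y) = (Y + 60*(-1/122))/((2*Y)) = (Y - 30/61)*(1/(2*Y)) = (-30/61 + Y)*(1/(2*Y)) = (-30/61 + Y)/(2*Y))
(-16815/4009 + o(-13)/16389) - 33626/32172 = (-16815/4009 + ((1/122)*(-30 + 61*(-13))/(-13))/16389) - 33626/32172 = (-16815*1/4009 + ((1/122)*(-1/13)*(-30 - 793))*(1/16389)) - 33626*1/32172 = (-885/211 + ((1/122)*(-1/13)*(-823))*(1/16389)) - 16813/16086 = (-885/211 + (823/1586)*(1/16389)) - 16813/16086 = (-885/211 + 823/25992954) - 16813/16086 = -23003590637/5484513294 - 16813/16086 = -38520573416567/7351990070607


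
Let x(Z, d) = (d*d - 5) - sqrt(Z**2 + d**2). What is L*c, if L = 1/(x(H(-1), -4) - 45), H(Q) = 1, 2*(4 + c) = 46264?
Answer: -46256/67 + 23128*sqrt(17)/1139 ≈ -606.67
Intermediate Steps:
c = 23128 (c = -4 + (1/2)*46264 = -4 + 23132 = 23128)
x(Z, d) = -5 + d**2 - sqrt(Z**2 + d**2) (x(Z, d) = (d**2 - 5) - sqrt(Z**2 + d**2) = (-5 + d**2) - sqrt(Z**2 + d**2) = -5 + d**2 - sqrt(Z**2 + d**2))
L = 1/(-34 - sqrt(17)) (L = 1/((-5 + (-4)**2 - sqrt(1**2 + (-4)**2)) - 45) = 1/((-5 + 16 - sqrt(1 + 16)) - 45) = 1/((-5 + 16 - sqrt(17)) - 45) = 1/((11 - sqrt(17)) - 45) = 1/(-34 - sqrt(17)) ≈ -0.026231)
L*c = (-2/67 + sqrt(17)/1139)*23128 = -46256/67 + 23128*sqrt(17)/1139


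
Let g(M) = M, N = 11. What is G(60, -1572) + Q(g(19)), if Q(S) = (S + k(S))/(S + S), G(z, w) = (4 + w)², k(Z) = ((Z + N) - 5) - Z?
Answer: 93427737/38 ≈ 2.4586e+6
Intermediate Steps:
k(Z) = 6 (k(Z) = ((Z + 11) - 5) - Z = ((11 + Z) - 5) - Z = (6 + Z) - Z = 6)
Q(S) = (6 + S)/(2*S) (Q(S) = (S + 6)/(S + S) = (6 + S)/((2*S)) = (6 + S)*(1/(2*S)) = (6 + S)/(2*S))
G(60, -1572) + Q(g(19)) = (4 - 1572)² + (½)*(6 + 19)/19 = (-1568)² + (½)*(1/19)*25 = 2458624 + 25/38 = 93427737/38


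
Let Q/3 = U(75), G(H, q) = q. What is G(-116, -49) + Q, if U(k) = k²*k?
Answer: 1265576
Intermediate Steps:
U(k) = k³
Q = 1265625 (Q = 3*75³ = 3*421875 = 1265625)
G(-116, -49) + Q = -49 + 1265625 = 1265576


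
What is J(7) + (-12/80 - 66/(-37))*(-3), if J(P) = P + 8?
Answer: 7473/740 ≈ 10.099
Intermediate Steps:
J(P) = 8 + P
J(7) + (-12/80 - 66/(-37))*(-3) = (8 + 7) + (-12/80 - 66/(-37))*(-3) = 15 + (-12*1/80 - 66*(-1/37))*(-3) = 15 + (-3/20 + 66/37)*(-3) = 15 + (1209/740)*(-3) = 15 - 3627/740 = 7473/740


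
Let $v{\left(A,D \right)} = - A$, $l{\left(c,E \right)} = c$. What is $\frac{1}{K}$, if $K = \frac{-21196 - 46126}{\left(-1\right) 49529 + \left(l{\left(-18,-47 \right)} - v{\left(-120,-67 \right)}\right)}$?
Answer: $\frac{49667}{67322} \approx 0.73775$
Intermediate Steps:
$K = \frac{67322}{49667}$ ($K = \frac{-21196 - 46126}{\left(-1\right) 49529 - \left(18 - -120\right)} = - \frac{67322}{-49529 - 138} = - \frac{67322}{-49667} = \left(-67322\right) \left(- \frac{1}{49667}\right) = \frac{67322}{49667} \approx 1.3555$)
$\frac{1}{K} = \frac{1}{\frac{67322}{49667}} = \frac{49667}{67322}$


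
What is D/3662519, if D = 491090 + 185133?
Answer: 676223/3662519 ≈ 0.18463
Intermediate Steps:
D = 676223
D/3662519 = 676223/3662519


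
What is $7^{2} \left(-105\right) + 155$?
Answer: $-4990$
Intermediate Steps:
$7^{2} \left(-105\right) + 155 = 49 \left(-105\right) + 155 = -5145 + 155 = -4990$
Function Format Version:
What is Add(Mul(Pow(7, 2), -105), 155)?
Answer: -4990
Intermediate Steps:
Add(Mul(Pow(7, 2), -105), 155) = Add(Mul(49, -105), 155) = Add(-5145, 155) = -4990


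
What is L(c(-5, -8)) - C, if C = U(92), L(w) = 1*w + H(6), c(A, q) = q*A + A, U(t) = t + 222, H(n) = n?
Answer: -273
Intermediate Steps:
U(t) = 222 + t
c(A, q) = A + A*q (c(A, q) = A*q + A = A + A*q)
L(w) = 6 + w (L(w) = 1*w + 6 = w + 6 = 6 + w)
C = 314 (C = 222 + 92 = 314)
L(c(-5, -8)) - C = (6 - 5*(1 - 8)) - 1*314 = (6 - 5*(-7)) - 314 = (6 + 35) - 314 = 41 - 314 = -273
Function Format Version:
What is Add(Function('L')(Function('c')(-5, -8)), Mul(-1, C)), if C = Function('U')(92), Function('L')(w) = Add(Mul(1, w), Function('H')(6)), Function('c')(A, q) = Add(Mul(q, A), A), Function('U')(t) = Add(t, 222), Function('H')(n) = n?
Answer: -273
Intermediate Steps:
Function('U')(t) = Add(222, t)
Function('c')(A, q) = Add(A, Mul(A, q)) (Function('c')(A, q) = Add(Mul(A, q), A) = Add(A, Mul(A, q)))
Function('L')(w) = Add(6, w) (Function('L')(w) = Add(Mul(1, w), 6) = Add(w, 6) = Add(6, w))
C = 314 (C = Add(222, 92) = 314)
Add(Function('L')(Function('c')(-5, -8)), Mul(-1, C)) = Add(Add(6, Mul(-5, Add(1, -8))), Mul(-1, 314)) = Add(Add(6, Mul(-5, -7)), -314) = Add(Add(6, 35), -314) = Add(41, -314) = -273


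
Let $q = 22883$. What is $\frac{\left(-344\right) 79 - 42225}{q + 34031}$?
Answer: $- \frac{69401}{56914} \approx -1.2194$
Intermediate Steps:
$\frac{\left(-344\right) 79 - 42225}{q + 34031} = \frac{\left(-344\right) 79 - 42225}{22883 + 34031} = \frac{-27176 - 42225}{56914} = \left(-69401\right) \frac{1}{56914} = - \frac{69401}{56914}$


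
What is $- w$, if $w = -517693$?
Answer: $517693$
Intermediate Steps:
$- w = \left(-1\right) \left(-517693\right) = 517693$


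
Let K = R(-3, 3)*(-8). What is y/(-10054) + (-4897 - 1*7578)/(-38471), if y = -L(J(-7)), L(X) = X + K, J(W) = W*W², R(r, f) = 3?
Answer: 111304793/386787434 ≈ 0.28777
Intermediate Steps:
J(W) = W³
K = -24 (K = 3*(-8) = -24)
L(X) = -24 + X (L(X) = X - 24 = -24 + X)
y = 367 (y = -(-24 + (-7)³) = -(-24 - 343) = -1*(-367) = 367)
y/(-10054) + (-4897 - 1*7578)/(-38471) = 367/(-10054) + (-4897 - 1*7578)/(-38471) = 367*(-1/10054) + (-4897 - 7578)*(-1/38471) = -367/10054 - 12475*(-1/38471) = -367/10054 + 12475/38471 = 111304793/386787434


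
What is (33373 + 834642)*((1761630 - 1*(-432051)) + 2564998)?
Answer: 4130604752185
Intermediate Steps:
(33373 + 834642)*((1761630 - 1*(-432051)) + 2564998) = 868015*((1761630 + 432051) + 2564998) = 868015*(2193681 + 2564998) = 868015*4758679 = 4130604752185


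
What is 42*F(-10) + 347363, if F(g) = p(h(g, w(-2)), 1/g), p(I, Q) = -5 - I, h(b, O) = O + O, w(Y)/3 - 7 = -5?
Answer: 346649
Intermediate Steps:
w(Y) = 6 (w(Y) = 21 + 3*(-5) = 21 - 15 = 6)
h(b, O) = 2*O
F(g) = -17 (F(g) = -5 - 2*6 = -5 - 1*12 = -5 - 12 = -17)
42*F(-10) + 347363 = 42*(-17) + 347363 = -714 + 347363 = 346649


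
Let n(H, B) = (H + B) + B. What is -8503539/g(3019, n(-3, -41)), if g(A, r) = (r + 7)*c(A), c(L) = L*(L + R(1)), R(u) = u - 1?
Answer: 2834513/236973386 ≈ 0.011961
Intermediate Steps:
R(u) = -1 + u
n(H, B) = H + 2*B (n(H, B) = (B + H) + B = H + 2*B)
c(L) = L**2 (c(L) = L*(L + (-1 + 1)) = L*(L + 0) = L*L = L**2)
g(A, r) = A**2*(7 + r) (g(A, r) = (r + 7)*A**2 = (7 + r)*A**2 = A**2*(7 + r))
-8503539/g(3019, n(-3, -41)) = -8503539*1/(9114361*(7 + (-3 + 2*(-41)))) = -8503539*1/(9114361*(7 + (-3 - 82))) = -8503539*1/(9114361*(7 - 85)) = -8503539/(9114361*(-78)) = -8503539/(-710920158) = -8503539*(-1/710920158) = 2834513/236973386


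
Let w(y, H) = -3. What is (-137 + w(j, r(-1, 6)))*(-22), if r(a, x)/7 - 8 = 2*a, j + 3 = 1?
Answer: 3080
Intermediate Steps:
j = -2 (j = -3 + 1 = -2)
r(a, x) = 56 + 14*a (r(a, x) = 56 + 7*(2*a) = 56 + 14*a)
(-137 + w(j, r(-1, 6)))*(-22) = (-137 - 3)*(-22) = -140*(-22) = 3080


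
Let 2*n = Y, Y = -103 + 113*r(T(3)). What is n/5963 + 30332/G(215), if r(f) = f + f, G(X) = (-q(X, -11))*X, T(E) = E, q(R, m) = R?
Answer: -335160057/551279350 ≈ -0.60797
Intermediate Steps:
G(X) = -X² (G(X) = (-X)*X = -X²)
r(f) = 2*f
Y = 575 (Y = -103 + 113*(2*3) = -103 + 113*6 = -103 + 678 = 575)
n = 575/2 (n = (½)*575 = 575/2 ≈ 287.50)
n/5963 + 30332/G(215) = (575/2)/5963 + 30332/((-1*215²)) = (575/2)*(1/5963) + 30332/((-1*46225)) = 575/11926 + 30332/(-46225) = 575/11926 + 30332*(-1/46225) = 575/11926 - 30332/46225 = -335160057/551279350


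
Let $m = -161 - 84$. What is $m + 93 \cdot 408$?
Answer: $37699$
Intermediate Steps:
$m = -245$
$m + 93 \cdot 408 = -245 + 93 \cdot 408 = -245 + 37944 = 37699$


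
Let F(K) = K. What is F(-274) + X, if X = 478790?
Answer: 478516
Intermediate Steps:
F(-274) + X = -274 + 478790 = 478516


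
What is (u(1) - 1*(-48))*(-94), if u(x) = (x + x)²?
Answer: -4888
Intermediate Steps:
u(x) = 4*x² (u(x) = (2*x)² = 4*x²)
(u(1) - 1*(-48))*(-94) = (4*1² - 1*(-48))*(-94) = (4*1 + 48)*(-94) = (4 + 48)*(-94) = 52*(-94) = -4888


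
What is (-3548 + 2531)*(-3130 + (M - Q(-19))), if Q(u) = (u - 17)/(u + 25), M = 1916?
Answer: 1228536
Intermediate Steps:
Q(u) = (-17 + u)/(25 + u)
(-3548 + 2531)*(-3130 + (M - Q(-19))) = (-3548 + 2531)*(-3130 + (1916 - (-17 - 19)/(25 - 19))) = -1017*(-3130 + (1916 - (-36)/6)) = -1017*(-3130 + (1916 - 1*(-6))) = -1017*(-3130 + (1916 + 6)) = -1017*(-3130 + 1922) = -1017*(-1208) = 1228536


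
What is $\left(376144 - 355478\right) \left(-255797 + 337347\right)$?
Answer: $1685312300$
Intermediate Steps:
$\left(376144 - 355478\right) \left(-255797 + 337347\right) = 20666 \cdot 81550 = 1685312300$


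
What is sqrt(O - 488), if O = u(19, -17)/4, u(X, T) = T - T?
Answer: 2*I*sqrt(122) ≈ 22.091*I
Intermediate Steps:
u(X, T) = 0
O = 0 (O = 0/4 = 0*(1/4) = 0)
sqrt(O - 488) = sqrt(0 - 488) = sqrt(-488) = 2*I*sqrt(122)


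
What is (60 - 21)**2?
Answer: 1521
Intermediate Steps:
(60 - 21)**2 = 39**2 = 1521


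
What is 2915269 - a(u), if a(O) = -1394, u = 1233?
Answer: 2916663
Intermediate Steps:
2915269 - a(u) = 2915269 - 1*(-1394) = 2915269 + 1394 = 2916663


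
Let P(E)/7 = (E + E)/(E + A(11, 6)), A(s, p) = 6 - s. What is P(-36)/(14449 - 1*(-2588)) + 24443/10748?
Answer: 1897696447/834184524 ≈ 2.2749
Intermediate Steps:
P(E) = 14*E/(-5 + E) (P(E) = 7*((E + E)/(E + (6 - 1*11))) = 7*((2*E)/(E + (6 - 11))) = 7*((2*E)/(E - 5)) = 7*((2*E)/(-5 + E)) = 7*(2*E/(-5 + E)) = 14*E/(-5 + E))
P(-36)/(14449 - 1*(-2588)) + 24443/10748 = (14*(-36)/(-5 - 36))/(14449 - 1*(-2588)) + 24443/10748 = (14*(-36)/(-41))/(14449 + 2588) + 24443*(1/10748) = (14*(-36)*(-1/41))/17037 + 24443/10748 = (504/41)*(1/17037) + 24443/10748 = 56/77613 + 24443/10748 = 1897696447/834184524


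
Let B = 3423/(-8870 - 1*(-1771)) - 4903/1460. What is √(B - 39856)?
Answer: I*√1070472778775126295/5182270 ≈ 199.65*I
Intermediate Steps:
B = -39803977/10364540 (B = 3423/(-8870 + 1771) - 4903*1/1460 = 3423/(-7099) - 4903/1460 = 3423*(-1/7099) - 4903/1460 = -3423/7099 - 4903/1460 = -39803977/10364540 ≈ -3.8404)
√(B - 39856) = √(-39803977/10364540 - 39856) = √(-413128910217/10364540) = I*√1070472778775126295/5182270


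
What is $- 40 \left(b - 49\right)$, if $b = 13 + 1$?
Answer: $1400$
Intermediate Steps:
$b = 14$
$- 40 \left(b - 49\right) = - 40 \left(14 - 49\right) = \left(-40\right) \left(-35\right) = 1400$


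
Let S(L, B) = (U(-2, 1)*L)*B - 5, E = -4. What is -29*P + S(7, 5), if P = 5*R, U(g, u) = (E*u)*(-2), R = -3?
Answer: 710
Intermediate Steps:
U(g, u) = 8*u (U(g, u) = -4*u*(-2) = 8*u)
S(L, B) = -5 + 8*B*L (S(L, B) = ((8*1)*L)*B - 5 = (8*L)*B - 5 = 8*B*L - 5 = -5 + 8*B*L)
P = -15 (P = 5*(-3) = -15)
-29*P + S(7, 5) = -29*(-15) + (-5 + 8*5*7) = 435 + (-5 + 280) = 435 + 275 = 710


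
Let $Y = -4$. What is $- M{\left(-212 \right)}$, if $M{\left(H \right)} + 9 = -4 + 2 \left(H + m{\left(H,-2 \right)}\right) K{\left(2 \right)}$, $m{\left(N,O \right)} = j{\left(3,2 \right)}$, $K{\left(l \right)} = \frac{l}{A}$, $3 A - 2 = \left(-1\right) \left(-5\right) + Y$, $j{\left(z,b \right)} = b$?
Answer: $853$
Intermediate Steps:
$A = 1$ ($A = \frac{2}{3} + \frac{\left(-1\right) \left(-5\right) - 4}{3} = \frac{2}{3} + \frac{5 - 4}{3} = \frac{2}{3} + \frac{1}{3} \cdot 1 = \frac{2}{3} + \frac{1}{3} = 1$)
$K{\left(l \right)} = l$ ($K{\left(l \right)} = \frac{l}{1} = l 1 = l$)
$m{\left(N,O \right)} = 2$
$M{\left(H \right)} = -5 + 4 H$ ($M{\left(H \right)} = -9 + \left(-4 + 2 \left(H + 2\right) 2\right) = -9 + \left(-4 + 2 \left(2 + H\right) 2\right) = -9 + \left(-4 + \left(4 + 2 H\right) 2\right) = -9 + \left(-4 + \left(8 + 4 H\right)\right) = -9 + \left(4 + 4 H\right) = -5 + 4 H$)
$- M{\left(-212 \right)} = - (-5 + 4 \left(-212\right)) = - (-5 - 848) = \left(-1\right) \left(-853\right) = 853$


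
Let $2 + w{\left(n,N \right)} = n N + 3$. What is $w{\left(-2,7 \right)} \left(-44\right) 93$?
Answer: $53196$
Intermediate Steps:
$w{\left(n,N \right)} = 1 + N n$ ($w{\left(n,N \right)} = -2 + \left(n N + 3\right) = -2 + \left(N n + 3\right) = -2 + \left(3 + N n\right) = 1 + N n$)
$w{\left(-2,7 \right)} \left(-44\right) 93 = \left(1 + 7 \left(-2\right)\right) \left(-44\right) 93 = \left(1 - 14\right) \left(-44\right) 93 = \left(-13\right) \left(-44\right) 93 = 572 \cdot 93 = 53196$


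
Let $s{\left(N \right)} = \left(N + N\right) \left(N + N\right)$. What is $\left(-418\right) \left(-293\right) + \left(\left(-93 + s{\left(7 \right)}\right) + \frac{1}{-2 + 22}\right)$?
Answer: $\frac{2451541}{20} \approx 1.2258 \cdot 10^{5}$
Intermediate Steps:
$s{\left(N \right)} = 4 N^{2}$ ($s{\left(N \right)} = 2 N 2 N = 4 N^{2}$)
$\left(-418\right) \left(-293\right) + \left(\left(-93 + s{\left(7 \right)}\right) + \frac{1}{-2 + 22}\right) = \left(-418\right) \left(-293\right) - \left(93 - 196 - \frac{1}{-2 + 22}\right) = 122474 + \left(\left(-93 + 4 \cdot 49\right) + \frac{1}{20}\right) = 122474 + \left(\left(-93 + 196\right) + \frac{1}{20}\right) = 122474 + \left(103 + \frac{1}{20}\right) = 122474 + \frac{2061}{20} = \frac{2451541}{20}$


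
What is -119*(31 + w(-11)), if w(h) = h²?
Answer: -18088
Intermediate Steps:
-119*(31 + w(-11)) = -119*(31 + (-11)²) = -119*(31 + 121) = -119*152 = -18088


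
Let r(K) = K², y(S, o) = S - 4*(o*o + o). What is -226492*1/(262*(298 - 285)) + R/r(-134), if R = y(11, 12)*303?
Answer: -2349758693/30579068 ≈ -76.842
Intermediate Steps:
y(S, o) = S - 4*o - 4*o² (y(S, o) = S - 4*(o² + o) = S - 4*(o + o²) = S + (-4*o - 4*o²) = S - 4*o - 4*o²)
R = -185739 (R = (11 - 4*12 - 4*12²)*303 = (11 - 48 - 4*144)*303 = (11 - 48 - 576)*303 = -613*303 = -185739)
-226492*1/(262*(298 - 285)) + R/r(-134) = -226492*1/(262*(298 - 285)) - 185739/((-134)²) = -226492/(13*262) - 185739/17956 = -226492/3406 - 185739*1/17956 = -226492*1/3406 - 185739/17956 = -113246/1703 - 185739/17956 = -2349758693/30579068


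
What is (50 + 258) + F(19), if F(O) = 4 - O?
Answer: 293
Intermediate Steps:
(50 + 258) + F(19) = (50 + 258) + (4 - 1*19) = 308 + (4 - 19) = 308 - 15 = 293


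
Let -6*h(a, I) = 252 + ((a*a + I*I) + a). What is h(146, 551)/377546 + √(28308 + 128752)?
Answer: -325315/2265276 + 2*√39265 ≈ 396.16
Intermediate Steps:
h(a, I) = -42 - a/6 - I²/6 - a²/6 (h(a, I) = -(252 + ((a*a + I*I) + a))/6 = -(252 + ((a² + I²) + a))/6 = -(252 + ((I² + a²) + a))/6 = -(252 + (a + I² + a²))/6 = -(252 + a + I² + a²)/6 = -42 - a/6 - I²/6 - a²/6)
h(146, 551)/377546 + √(28308 + 128752) = (-42 - ⅙*146 - ⅙*551² - ⅙*146²)/377546 + √(28308 + 128752) = (-42 - 73/3 - ⅙*303601 - ⅙*21316)*(1/377546) + √157060 = (-42 - 73/3 - 303601/6 - 10658/3)*(1/377546) + 2*√39265 = -325315/6*1/377546 + 2*√39265 = -325315/2265276 + 2*√39265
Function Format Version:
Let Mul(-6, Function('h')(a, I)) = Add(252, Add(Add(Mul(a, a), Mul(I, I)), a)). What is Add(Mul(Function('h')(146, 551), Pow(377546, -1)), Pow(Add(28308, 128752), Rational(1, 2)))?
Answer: Add(Rational(-325315, 2265276), Mul(2, Pow(39265, Rational(1, 2)))) ≈ 396.16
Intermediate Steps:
Function('h')(a, I) = Add(-42, Mul(Rational(-1, 6), a), Mul(Rational(-1, 6), Pow(I, 2)), Mul(Rational(-1, 6), Pow(a, 2))) (Function('h')(a, I) = Mul(Rational(-1, 6), Add(252, Add(Add(Mul(a, a), Mul(I, I)), a))) = Mul(Rational(-1, 6), Add(252, Add(Add(Pow(a, 2), Pow(I, 2)), a))) = Mul(Rational(-1, 6), Add(252, Add(Add(Pow(I, 2), Pow(a, 2)), a))) = Mul(Rational(-1, 6), Add(252, Add(a, Pow(I, 2), Pow(a, 2)))) = Mul(Rational(-1, 6), Add(252, a, Pow(I, 2), Pow(a, 2))) = Add(-42, Mul(Rational(-1, 6), a), Mul(Rational(-1, 6), Pow(I, 2)), Mul(Rational(-1, 6), Pow(a, 2))))
Add(Mul(Function('h')(146, 551), Pow(377546, -1)), Pow(Add(28308, 128752), Rational(1, 2))) = Add(Mul(Add(-42, Mul(Rational(-1, 6), 146), Mul(Rational(-1, 6), Pow(551, 2)), Mul(Rational(-1, 6), Pow(146, 2))), Pow(377546, -1)), Pow(Add(28308, 128752), Rational(1, 2))) = Add(Mul(Add(-42, Rational(-73, 3), Mul(Rational(-1, 6), 303601), Mul(Rational(-1, 6), 21316)), Rational(1, 377546)), Pow(157060, Rational(1, 2))) = Add(Mul(Add(-42, Rational(-73, 3), Rational(-303601, 6), Rational(-10658, 3)), Rational(1, 377546)), Mul(2, Pow(39265, Rational(1, 2)))) = Add(Mul(Rational(-325315, 6), Rational(1, 377546)), Mul(2, Pow(39265, Rational(1, 2)))) = Add(Rational(-325315, 2265276), Mul(2, Pow(39265, Rational(1, 2))))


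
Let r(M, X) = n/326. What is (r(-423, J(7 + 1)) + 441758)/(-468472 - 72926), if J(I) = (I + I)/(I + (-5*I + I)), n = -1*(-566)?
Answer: -24002279/29415958 ≈ -0.81596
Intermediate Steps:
n = 566
J(I) = -2/3 (J(I) = (2*I)/(I - 4*I) = (2*I)/((-3*I)) = (2*I)*(-1/(3*I)) = -2/3)
r(M, X) = 283/163 (r(M, X) = 566/326 = 566*(1/326) = 283/163)
(r(-423, J(7 + 1)) + 441758)/(-468472 - 72926) = (283/163 + 441758)/(-468472 - 72926) = (72006837/163)/(-541398) = (72006837/163)*(-1/541398) = -24002279/29415958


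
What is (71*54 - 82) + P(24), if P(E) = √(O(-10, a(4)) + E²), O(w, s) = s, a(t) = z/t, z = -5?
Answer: 3752 + 11*√19/2 ≈ 3776.0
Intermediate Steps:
a(t) = -5/t
P(E) = √(-5/4 + E²)
(71*54 - 82) + P(24) = (71*54 - 82) + √(-5 + 4*24²)/2 = (3834 - 82) + √(-5 + 4*576)/2 = 3752 + √(-5 + 2304)/2 = 3752 + √2299/2 = 3752 + (11*√19)/2 = 3752 + 11*√19/2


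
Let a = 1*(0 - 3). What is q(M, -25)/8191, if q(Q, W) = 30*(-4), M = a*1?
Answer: -120/8191 ≈ -0.014650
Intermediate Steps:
a = -3 (a = 1*(-3) = -3)
M = -3 (M = -3*1 = -3)
q(Q, W) = -120
q(M, -25)/8191 = -120/8191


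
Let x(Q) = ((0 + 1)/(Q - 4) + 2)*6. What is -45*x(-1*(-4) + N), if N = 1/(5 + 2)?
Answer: -2430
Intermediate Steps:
N = 1/7 ≈ 0.14286
x(Q) = 12 + 6/(-4 + Q) (x(Q) = (1/(-4 + Q) + 2)*6 = (2 + 1/(-4 + Q))*6 = 12 + 6/(-4 + Q))
-45*x(-1*(-4) + N) = -270*(-7 + 2*(-1*(-4) + 1/7))/(-4 + (-1*(-4) + 1/7)) = -270*(-7 + 2*(4 + 1/7))/(-4 + (4 + 1/7)) = -270*(-7 + 2*(29/7))/(-4 + 29/7) = -270*(-7 + 58/7)/1/7 = -270*7*9/7 = -45*54 = -2430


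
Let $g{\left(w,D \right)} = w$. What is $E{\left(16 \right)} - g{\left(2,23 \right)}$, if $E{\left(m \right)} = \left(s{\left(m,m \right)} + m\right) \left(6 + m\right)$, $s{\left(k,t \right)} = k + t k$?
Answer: $6334$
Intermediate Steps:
$s{\left(k,t \right)} = k + k t$
$E{\left(m \right)} = \left(6 + m\right) \left(m + m \left(1 + m\right)\right)$ ($E{\left(m \right)} = \left(m \left(1 + m\right) + m\right) \left(6 + m\right) = \left(m + m \left(1 + m\right)\right) \left(6 + m\right) = \left(6 + m\right) \left(m + m \left(1 + m\right)\right)$)
$E{\left(16 \right)} - g{\left(2,23 \right)} = 16 \left(12 + 16^{2} + 8 \cdot 16\right) - 2 = 16 \left(12 + 256 + 128\right) - 2 = 16 \cdot 396 - 2 = 6336 - 2 = 6334$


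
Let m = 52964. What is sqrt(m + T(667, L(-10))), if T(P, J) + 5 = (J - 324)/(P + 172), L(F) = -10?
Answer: sqrt(37278672013)/839 ≈ 230.13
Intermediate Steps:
T(P, J) = -5 + (-324 + J)/(172 + P) (T(P, J) = -5 + (J - 324)/(P + 172) = -5 + (-324 + J)/(172 + P))
sqrt(m + T(667, L(-10))) = sqrt(52964 + (-1184 - 10 - 5*667)/(172 + 667)) = sqrt(52964 + (-1184 - 10 - 3335)/839) = sqrt(52964 + (1/839)*(-4529)) = sqrt(52964 - 4529/839) = sqrt(44432267/839) = sqrt(37278672013)/839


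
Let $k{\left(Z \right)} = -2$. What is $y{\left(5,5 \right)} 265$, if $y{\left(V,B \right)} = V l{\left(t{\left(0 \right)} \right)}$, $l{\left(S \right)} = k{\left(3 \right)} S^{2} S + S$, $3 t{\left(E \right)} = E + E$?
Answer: $0$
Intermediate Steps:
$t{\left(E \right)} = \frac{2 E}{3}$ ($t{\left(E \right)} = \frac{E + E}{3} = \frac{2 E}{3}$)
$l{\left(S \right)} = S - 2 S^{3}$ ($l{\left(S \right)} = - 2 S^{2} S + S = - 2 S^{3} + S = S - 2 S^{3}$)
$y{\left(V,B \right)} = 0$ ($y{\left(V,B \right)} = V \left(\frac{2}{3} \cdot 0 - 2 \left(\frac{2}{3} \cdot 0\right)^{3}\right) = V \left(0 - 2 \cdot 0^{3}\right) = V \left(0 - 0\right) = V \left(0 + 0\right) = V 0 = 0$)
$y{\left(5,5 \right)} 265 = 0 \cdot 265 = 0$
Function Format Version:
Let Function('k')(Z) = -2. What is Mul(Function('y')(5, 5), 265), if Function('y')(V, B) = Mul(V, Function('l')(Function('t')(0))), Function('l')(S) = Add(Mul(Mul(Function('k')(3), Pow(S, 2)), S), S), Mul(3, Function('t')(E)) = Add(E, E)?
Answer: 0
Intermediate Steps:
Function('t')(E) = Mul(Rational(2, 3), E) (Function('t')(E) = Mul(Rational(1, 3), Add(E, E)) = Mul(Rational(1, 3), Mul(2, E)) = Mul(Rational(2, 3), E))
Function('l')(S) = Add(S, Mul(-2, Pow(S, 3))) (Function('l')(S) = Add(Mul(Mul(-2, Pow(S, 2)), S), S) = Add(Mul(-2, Pow(S, 3)), S) = Add(S, Mul(-2, Pow(S, 3))))
Function('y')(V, B) = 0 (Function('y')(V, B) = Mul(V, Add(Mul(Rational(2, 3), 0), Mul(-2, Pow(Mul(Rational(2, 3), 0), 3)))) = Mul(V, Add(0, Mul(-2, Pow(0, 3)))) = Mul(V, Add(0, Mul(-2, 0))) = Mul(V, Add(0, 0)) = Mul(V, 0) = 0)
Mul(Function('y')(5, 5), 265) = Mul(0, 265) = 0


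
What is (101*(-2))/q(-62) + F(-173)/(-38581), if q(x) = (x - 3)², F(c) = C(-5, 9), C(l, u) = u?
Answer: -7831387/163004725 ≈ -0.048044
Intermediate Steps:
F(c) = 9
q(x) = (-3 + x)²
(101*(-2))/q(-62) + F(-173)/(-38581) = (101*(-2))/((-3 - 62)²) + 9/(-38581) = -202/((-65)²) + 9*(-1/38581) = -202/4225 - 9/38581 = -7831387/163004725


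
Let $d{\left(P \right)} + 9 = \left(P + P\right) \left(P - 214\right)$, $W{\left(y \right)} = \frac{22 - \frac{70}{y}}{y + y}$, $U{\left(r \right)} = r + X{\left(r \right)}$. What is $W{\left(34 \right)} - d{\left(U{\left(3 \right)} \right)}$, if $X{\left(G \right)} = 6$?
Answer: $\frac{4276383}{1156} \approx 3699.3$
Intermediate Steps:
$U{\left(r \right)} = 6 + r$ ($U{\left(r \right)} = r + 6 = 6 + r$)
$W{\left(y \right)} = \frac{22 - \frac{70}{y}}{2 y}$
$d{\left(P \right)} = -9 + 2 P \left(-214 + P\right)$ ($d{\left(P \right)} = -9 + \left(P + P\right) \left(P - 214\right) = -9 + 2 P \left(-214 + P\right)$)
$W{\left(34 \right)} - d{\left(U{\left(3 \right)} \right)} = \frac{-35 + 11 \cdot 34}{1156} - \left(-9 - 428 \left(6 + 3\right) + 2 \left(6 + 3\right)^{2}\right) = \frac{-35 + 374}{1156} - \left(-9 - 3852 + 2 \cdot 9^{2}\right) = \frac{1}{1156} \cdot 339 - \left(-9 - 3852 + 2 \cdot 81\right) = \frac{339}{1156} - \left(-9 - 3852 + 162\right) = \frac{339}{1156} - -3699 = \frac{339}{1156} + 3699 = \frac{4276383}{1156}$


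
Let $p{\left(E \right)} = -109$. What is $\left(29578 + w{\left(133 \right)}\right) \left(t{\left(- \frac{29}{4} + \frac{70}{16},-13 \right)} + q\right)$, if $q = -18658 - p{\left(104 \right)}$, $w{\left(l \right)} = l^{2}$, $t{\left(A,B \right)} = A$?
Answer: $- \frac{7015131805}{8} \approx -8.7689 \cdot 10^{8}$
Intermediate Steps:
$q = -18549$ ($q = -18658 - -109 = -18658 + 109 = -18549$)
$\left(29578 + w{\left(133 \right)}\right) \left(t{\left(- \frac{29}{4} + \frac{70}{16},-13 \right)} + q\right) = \left(29578 + 133^{2}\right) \left(\left(- \frac{29}{4} + \frac{70}{16}\right) - 18549\right) = \left(29578 + 17689\right) \left(\left(\left(-29\right) \frac{1}{4} + 70 \cdot \frac{1}{16}\right) - 18549\right) = 47267 \left(\left(- \frac{29}{4} + \frac{35}{8}\right) - 18549\right) = 47267 \left(- \frac{23}{8} - 18549\right) = 47267 \left(- \frac{148415}{8}\right) = - \frac{7015131805}{8}$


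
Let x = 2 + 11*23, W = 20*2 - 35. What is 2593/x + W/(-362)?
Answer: 937391/92310 ≈ 10.155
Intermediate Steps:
W = 5 (W = 40 - 35 = 5)
x = 255 (x = 2 + 253 = 255)
2593/x + W/(-362) = 2593/255 + 5/(-362) = 2593*(1/255) + 5*(-1/362) = 2593/255 - 5/362 = 937391/92310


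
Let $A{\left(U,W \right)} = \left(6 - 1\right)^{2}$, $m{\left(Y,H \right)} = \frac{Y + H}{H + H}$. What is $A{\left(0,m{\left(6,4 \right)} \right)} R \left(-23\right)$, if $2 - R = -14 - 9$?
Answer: $-14375$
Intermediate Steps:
$m{\left(Y,H \right)} = \frac{H + Y}{2 H}$
$R = 25$ ($R = 2 - \left(-14 - 9\right) = 2 - -23 = 2 + 23 = 25$)
$A{\left(U,W \right)} = 25$ ($A{\left(U,W \right)} = 5^{2} = 25$)
$A{\left(0,m{\left(6,4 \right)} \right)} R \left(-23\right) = 25 \cdot 25 \left(-23\right) = 625 \left(-23\right) = -14375$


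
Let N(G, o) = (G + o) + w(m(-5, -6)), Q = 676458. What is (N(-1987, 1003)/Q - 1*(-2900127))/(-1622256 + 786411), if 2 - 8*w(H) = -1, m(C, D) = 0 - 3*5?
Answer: -5231504291153/1507770765360 ≈ -3.4697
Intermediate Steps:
m(C, D) = -15 (m(C, D) = 0 - 15 = -15)
w(H) = 3/8 (w(H) = ¼ - ⅛*(-1) = ¼ + ⅛ = 3/8)
N(G, o) = 3/8 + G + o (N(G, o) = (G + o) + 3/8 = 3/8 + G + o)
(N(-1987, 1003)/Q - 1*(-2900127))/(-1622256 + 786411) = ((3/8 - 1987 + 1003)/676458 - 1*(-2900127))/(-1622256 + 786411) = (-7869/8*1/676458 + 2900127)/(-835845) = (-2623/1803888 + 2900127)*(-1/835845) = (5231504291153/1803888)*(-1/835845) = -5231504291153/1507770765360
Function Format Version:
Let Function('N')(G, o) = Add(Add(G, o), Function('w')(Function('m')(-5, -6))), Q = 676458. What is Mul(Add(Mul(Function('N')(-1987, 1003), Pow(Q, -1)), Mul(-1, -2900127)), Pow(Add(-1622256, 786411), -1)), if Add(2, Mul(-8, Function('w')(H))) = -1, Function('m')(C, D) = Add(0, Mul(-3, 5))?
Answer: Rational(-5231504291153, 1507770765360) ≈ -3.4697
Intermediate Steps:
Function('m')(C, D) = -15 (Function('m')(C, D) = Add(0, -15) = -15)
Function('w')(H) = Rational(3, 8) (Function('w')(H) = Add(Rational(1, 4), Mul(Rational(-1, 8), -1)) = Add(Rational(1, 4), Rational(1, 8)) = Rational(3, 8))
Function('N')(G, o) = Add(Rational(3, 8), G, o) (Function('N')(G, o) = Add(Add(G, o), Rational(3, 8)) = Add(Rational(3, 8), G, o))
Mul(Add(Mul(Function('N')(-1987, 1003), Pow(Q, -1)), Mul(-1, -2900127)), Pow(Add(-1622256, 786411), -1)) = Mul(Add(Mul(Add(Rational(3, 8), -1987, 1003), Pow(676458, -1)), Mul(-1, -2900127)), Pow(Add(-1622256, 786411), -1)) = Mul(Add(Mul(Rational(-7869, 8), Rational(1, 676458)), 2900127), Pow(-835845, -1)) = Mul(Add(Rational(-2623, 1803888), 2900127), Rational(-1, 835845)) = Mul(Rational(5231504291153, 1803888), Rational(-1, 835845)) = Rational(-5231504291153, 1507770765360)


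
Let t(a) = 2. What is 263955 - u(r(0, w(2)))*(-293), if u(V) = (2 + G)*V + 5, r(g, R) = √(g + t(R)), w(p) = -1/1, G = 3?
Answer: 265420 + 1465*√2 ≈ 2.6749e+5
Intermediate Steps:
w(p) = -1 (w(p) = -1*1 = -1)
r(g, R) = √(2 + g) (r(g, R) = √(g + 2) = √(2 + g))
u(V) = 5 + 5*V (u(V) = (2 + 3)*V + 5 = 5*V + 5 = 5 + 5*V)
263955 - u(r(0, w(2)))*(-293) = 263955 - (5 + 5*√(2 + 0))*(-293) = 263955 - (5 + 5*√2)*(-293) = 263955 - (-1465 - 1465*√2) = 263955 + (1465 + 1465*√2) = 265420 + 1465*√2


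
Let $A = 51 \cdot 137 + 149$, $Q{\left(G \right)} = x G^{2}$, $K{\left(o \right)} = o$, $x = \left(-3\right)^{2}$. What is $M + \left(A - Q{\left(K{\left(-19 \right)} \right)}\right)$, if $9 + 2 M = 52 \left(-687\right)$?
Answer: $- \frac{27959}{2} \approx -13980.0$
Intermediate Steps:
$x = 9$
$Q{\left(G \right)} = 9 G^{2}$
$A = 7136$ ($A = 6987 + 149 = 7136$)
$M = - \frac{35733}{2}$ ($M = - \frac{9}{2} + \frac{52 \left(-687\right)}{2} = - \frac{9}{2} + \frac{1}{2} \left(-35724\right) = - \frac{9}{2} - 17862 = - \frac{35733}{2} \approx -17867.0$)
$M + \left(A - Q{\left(K{\left(-19 \right)} \right)}\right) = - \frac{35733}{2} + \left(7136 - 9 \left(-19\right)^{2}\right) = - \frac{35733}{2} + \left(7136 - 9 \cdot 361\right) = - \frac{35733}{2} + \left(7136 - 3249\right) = - \frac{35733}{2} + 3887 = - \frac{27959}{2}$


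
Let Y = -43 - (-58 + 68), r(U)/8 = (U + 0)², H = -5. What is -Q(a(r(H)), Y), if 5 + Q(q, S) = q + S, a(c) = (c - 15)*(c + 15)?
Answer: -39717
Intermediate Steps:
r(U) = 8*U² (r(U) = 8*(U + 0)² = 8*U²)
a(c) = (-15 + c)*(15 + c)
Y = -53 (Y = -43 - 1*10 = -43 - 10 = -53)
Q(q, S) = -5 + S + q (Q(q, S) = -5 + (q + S) = -5 + (S + q) = -5 + S + q)
-Q(a(r(H)), Y) = -(-5 - 53 + (-225 + (8*(-5)²)²)) = -(-5 - 53 + (-225 + (8*25)²)) = -(-5 - 53 + (-225 + 200²)) = -(-5 - 53 + (-225 + 40000)) = -(-5 - 53 + 39775) = -1*39717 = -39717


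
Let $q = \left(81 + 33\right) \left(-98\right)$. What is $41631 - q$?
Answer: $52803$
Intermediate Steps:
$q = -11172$ ($q = 114 \left(-98\right) = -11172$)
$41631 - q = 41631 - -11172 = 41631 + 11172 = 52803$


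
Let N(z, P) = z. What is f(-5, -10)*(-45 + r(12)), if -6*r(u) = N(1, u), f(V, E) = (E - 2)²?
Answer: -6504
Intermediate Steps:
f(V, E) = (-2 + E)²
r(u) = -⅙ (r(u) = -⅙*1 = -⅙)
f(-5, -10)*(-45 + r(12)) = (-2 - 10)²*(-45 - ⅙) = (-12)²*(-271/6) = 144*(-271/6) = -6504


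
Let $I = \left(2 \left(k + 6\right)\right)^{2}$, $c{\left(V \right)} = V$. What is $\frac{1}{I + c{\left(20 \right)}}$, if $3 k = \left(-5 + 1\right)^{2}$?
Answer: $\frac{9}{4804} \approx 0.0018734$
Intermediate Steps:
$k = \frac{16}{3}$ ($k = \frac{\left(-5 + 1\right)^{2}}{3} = \frac{\left(-4\right)^{2}}{3} = \frac{1}{3} \cdot 16 = \frac{16}{3} \approx 5.3333$)
$I = \frac{4624}{9}$ ($I = \left(2 \left(\frac{16}{3} + 6\right)\right)^{2} = \left(2 \cdot \frac{34}{3}\right)^{2} = \left(\frac{68}{3}\right)^{2} = \frac{4624}{9} \approx 513.78$)
$\frac{1}{I + c{\left(20 \right)}} = \frac{1}{\frac{4624}{9} + 20} = \frac{1}{\frac{4804}{9}} = \frac{9}{4804}$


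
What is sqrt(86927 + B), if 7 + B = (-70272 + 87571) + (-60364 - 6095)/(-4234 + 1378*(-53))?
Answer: sqrt(17284122170763)/12878 ≈ 322.83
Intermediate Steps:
B = 445394905/25756 (B = -7 + ((-70272 + 87571) + (-60364 - 6095)/(-4234 + 1378*(-53))) = -7 + (17299 - 66459/(-4234 - 73034)) = -7 + (17299 - 66459/(-77268)) = -7 + (17299 - 66459*(-1/77268)) = -7 + (17299 + 22153/25756) = -7 + 445575197/25756 = 445394905/25756 ≈ 17293.)
sqrt(86927 + B) = sqrt(86927 + 445394905/25756) = sqrt(2684286717/25756) = sqrt(17284122170763)/12878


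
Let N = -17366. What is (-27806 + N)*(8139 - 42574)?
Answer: 1555497820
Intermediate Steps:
(-27806 + N)*(8139 - 42574) = (-27806 - 17366)*(8139 - 42574) = -45172*(-34435) = 1555497820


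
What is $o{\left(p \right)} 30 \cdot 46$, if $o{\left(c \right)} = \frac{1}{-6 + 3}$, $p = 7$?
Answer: $-460$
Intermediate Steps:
$o{\left(c \right)} = - \frac{1}{3}$ ($o{\left(c \right)} = \frac{1}{-3} = - \frac{1}{3}$)
$o{\left(p \right)} 30 \cdot 46 = \left(- \frac{1}{3}\right) 30 \cdot 46 = \left(-10\right) 46 = -460$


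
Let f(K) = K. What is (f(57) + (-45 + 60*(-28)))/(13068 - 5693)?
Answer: -1668/7375 ≈ -0.22617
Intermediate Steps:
(f(57) + (-45 + 60*(-28)))/(13068 - 5693) = (57 + (-45 + 60*(-28)))/(13068 - 5693) = (57 + (-45 - 1680))/7375 = (57 - 1725)*(1/7375) = -1668*1/7375 = -1668/7375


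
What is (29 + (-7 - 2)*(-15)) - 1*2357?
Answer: -2193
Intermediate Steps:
(29 + (-7 - 2)*(-15)) - 1*2357 = (29 - 9*(-15)) - 2357 = (29 + 135) - 2357 = 164 - 2357 = -2193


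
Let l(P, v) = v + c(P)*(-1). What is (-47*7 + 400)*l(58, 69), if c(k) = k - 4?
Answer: 1065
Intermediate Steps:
c(k) = -4 + k
l(P, v) = 4 + v - P (l(P, v) = v + (-4 + P)*(-1) = v + (4 - P) = 4 + v - P)
(-47*7 + 400)*l(58, 69) = (-47*7 + 400)*(4 + 69 - 1*58) = (-329 + 400)*(4 + 69 - 58) = 71*15 = 1065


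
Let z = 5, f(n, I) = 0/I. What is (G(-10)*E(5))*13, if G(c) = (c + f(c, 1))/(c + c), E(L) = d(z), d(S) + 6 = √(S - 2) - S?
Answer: -143/2 + 13*√3/2 ≈ -60.242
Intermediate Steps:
f(n, I) = 0
d(S) = -6 + √(-2 + S) - S (d(S) = -6 + (√(S - 2) - S) = -6 + (√(-2 + S) - S) = -6 + √(-2 + S) - S)
E(L) = -11 + √3 (E(L) = -6 + √(-2 + 5) - 1*5 = -6 + √3 - 5 = -11 + √3)
G(c) = ½ (G(c) = (c + 0)/(c + c) = c/((2*c)) = c*(1/(2*c)) = ½)
(G(-10)*E(5))*13 = ((-11 + √3)/2)*13 = (-11/2 + √3/2)*13 = -143/2 + 13*√3/2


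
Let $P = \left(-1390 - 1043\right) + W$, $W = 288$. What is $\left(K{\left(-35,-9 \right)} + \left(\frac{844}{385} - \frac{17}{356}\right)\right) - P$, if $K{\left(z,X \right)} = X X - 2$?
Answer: $\frac{305115359}{137060} \approx 2226.1$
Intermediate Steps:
$K{\left(z,X \right)} = -2 + X^{2}$ ($K{\left(z,X \right)} = X^{2} - 2 = -2 + X^{2}$)
$P = -2145$ ($P = \left(-1390 - 1043\right) + 288 = -2433 + 288 = -2145$)
$\left(K{\left(-35,-9 \right)} + \left(\frac{844}{385} - \frac{17}{356}\right)\right) - P = \left(\left(-2 + \left(-9\right)^{2}\right) + \left(\frac{844}{385} - \frac{17}{356}\right)\right) - -2145 = \left(\left(-2 + 81\right) + \left(844 \cdot \frac{1}{385} - \frac{17}{356}\right)\right) + 2145 = \left(79 + \left(\frac{844}{385} - \frac{17}{356}\right)\right) + 2145 = \left(79 + \frac{293919}{137060}\right) + 2145 = \frac{11121659}{137060} + 2145 = \frac{305115359}{137060}$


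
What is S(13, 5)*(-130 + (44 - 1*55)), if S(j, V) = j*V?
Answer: -9165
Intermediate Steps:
S(j, V) = V*j
S(13, 5)*(-130 + (44 - 1*55)) = (5*13)*(-130 + (44 - 1*55)) = 65*(-130 + (44 - 55)) = 65*(-130 - 11) = 65*(-141) = -9165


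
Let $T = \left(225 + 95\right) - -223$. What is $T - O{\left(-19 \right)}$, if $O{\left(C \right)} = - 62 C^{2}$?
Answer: $22925$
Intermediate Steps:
$T = 543$ ($T = 320 + 223 = 543$)
$T - O{\left(-19 \right)} = 543 - - 62 \left(-19\right)^{2} = 543 - \left(-62\right) 361 = 543 - -22382 = 543 + 22382 = 22925$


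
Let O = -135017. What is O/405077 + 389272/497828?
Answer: 22617472717/50414668189 ≈ 0.44863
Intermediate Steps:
O/405077 + 389272/497828 = -135017/405077 + 389272/497828 = -135017*1/405077 + 389272*(1/497828) = -135017/405077 + 97318/124457 = 22617472717/50414668189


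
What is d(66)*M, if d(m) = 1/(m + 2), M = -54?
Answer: -27/34 ≈ -0.79412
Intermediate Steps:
d(m) = 1/(2 + m)
d(66)*M = -54/(2 + 66) = -54/68 = (1/68)*(-54) = -27/34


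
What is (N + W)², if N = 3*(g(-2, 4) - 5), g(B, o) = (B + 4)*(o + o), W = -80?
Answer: 2209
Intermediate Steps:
g(B, o) = 2*o*(4 + B) (g(B, o) = (4 + B)*(2*o) = 2*o*(4 + B))
N = 33 (N = 3*(2*4*(4 - 2) - 5) = 3*(2*4*2 - 5) = 3*(16 - 5) = 3*11 = 33)
(N + W)² = (33 - 80)² = (-47)² = 2209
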